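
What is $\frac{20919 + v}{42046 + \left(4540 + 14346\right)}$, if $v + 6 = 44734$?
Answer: $\frac{65647}{60932} \approx 1.0774$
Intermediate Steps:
$v = 44728$ ($v = -6 + 44734 = 44728$)
$\frac{20919 + v}{42046 + \left(4540 + 14346\right)} = \frac{20919 + 44728}{42046 + \left(4540 + 14346\right)} = \frac{65647}{42046 + 18886} = \frac{65647}{60932}$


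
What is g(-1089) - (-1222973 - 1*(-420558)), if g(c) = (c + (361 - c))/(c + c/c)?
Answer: 873027159/1088 ≈ 8.0242e+5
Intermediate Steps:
g(c) = 361/(1 + c) (g(c) = 361/(c + 1) = 361/(1 + c))
g(-1089) - (-1222973 - 1*(-420558)) = 361/(1 - 1089) - (-1222973 - 1*(-420558)) = 361/(-1088) - (-1222973 + 420558) = 361*(-1/1088) - 1*(-802415) = -361/1088 + 802415 = 873027159/1088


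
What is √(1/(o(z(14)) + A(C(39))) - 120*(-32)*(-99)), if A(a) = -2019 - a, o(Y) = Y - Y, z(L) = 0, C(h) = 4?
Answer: I*√5383445767/119 ≈ 616.57*I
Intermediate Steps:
o(Y) = 0
√(1/(o(z(14)) + A(C(39))) - 120*(-32)*(-99)) = √(1/(0 + (-2019 - 1*4)) - 120*(-32)*(-99)) = √(1/(0 + (-2019 - 4)) + 3840*(-99)) = √(1/(0 - 2023) - 380160) = √(1/(-2023) - 380160) = √(-1/2023 - 380160) = √(-769063681/2023) = I*√5383445767/119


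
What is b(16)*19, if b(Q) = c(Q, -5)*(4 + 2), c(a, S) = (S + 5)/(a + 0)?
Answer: 0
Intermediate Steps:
c(a, S) = (5 + S)/a
b(Q) = 0 (b(Q) = ((5 - 5)/Q)*(4 + 2) = (0/Q)*6 = 0*6 = 0)
b(16)*19 = 0*19 = 0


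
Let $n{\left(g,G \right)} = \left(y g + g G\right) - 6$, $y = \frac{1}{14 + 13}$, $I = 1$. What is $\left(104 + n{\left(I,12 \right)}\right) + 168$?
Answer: $\frac{7507}{27} \approx 278.04$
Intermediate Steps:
$y = \frac{1}{27} \approx 0.037037$
$n{\left(g,G \right)} = -6 + \frac{g}{27} + G g$ ($n{\left(g,G \right)} = \left(\frac{g}{27} + g G\right) - 6 = \left(\frac{g}{27} + G g\right) - 6 = -6 + \frac{g}{27} + G g$)
$\left(104 + n{\left(I,12 \right)}\right) + 168 = \left(104 + \left(-6 + \frac{1}{27} \cdot 1 + 12 \cdot 1\right)\right) + 168 = \left(104 + \left(-6 + \frac{1}{27} + 12\right)\right) + 168 = \left(104 + \frac{163}{27}\right) + 168 = \frac{2971}{27} + 168 = \frac{7507}{27}$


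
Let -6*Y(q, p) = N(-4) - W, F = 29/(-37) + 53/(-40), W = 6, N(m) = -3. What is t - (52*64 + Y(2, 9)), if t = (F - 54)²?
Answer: -397129119/2190400 ≈ -181.30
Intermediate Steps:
F = -3121/1480 (F = 29*(-1/37) + 53*(-1/40) = -29/37 - 53/40 = -3121/1480 ≈ -2.1088)
Y(q, p) = 3/2 (Y(q, p) = -(-3 - 1*6)/6 = -(-3 - 6)/6 = -⅙*(-9) = 3/2)
t = 6895807681/2190400 (t = (-3121/1480 - 54)² = (-83041/1480)² = 6895807681/2190400 ≈ 3148.2)
t - (52*64 + Y(2, 9)) = 6895807681/2190400 - (52*64 + 3/2) = 6895807681/2190400 - (3328 + 3/2) = 6895807681/2190400 - 1*6659/2 = 6895807681/2190400 - 6659/2 = -397129119/2190400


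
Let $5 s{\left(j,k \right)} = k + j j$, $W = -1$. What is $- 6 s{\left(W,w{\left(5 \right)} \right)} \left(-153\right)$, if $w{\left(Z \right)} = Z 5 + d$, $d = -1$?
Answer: $4590$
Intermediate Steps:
$w{\left(Z \right)} = -1 + 5 Z$ ($w{\left(Z \right)} = Z 5 - 1 = 5 Z - 1 = -1 + 5 Z$)
$s{\left(j,k \right)} = \frac{k}{5} + \frac{j^{2}}{5}$ ($s{\left(j,k \right)} = \frac{k + j j}{5} = \frac{k + j^{2}}{5} = \frac{k}{5} + \frac{j^{2}}{5}$)
$- 6 s{\left(W,w{\left(5 \right)} \right)} \left(-153\right) = - 6 \left(\frac{-1 + 5 \cdot 5}{5} + \frac{\left(-1\right)^{2}}{5}\right) \left(-153\right) = - 6 \left(\frac{-1 + 25}{5} + \frac{1}{5} \cdot 1\right) \left(-153\right) = - 6 \left(\frac{1}{5} \cdot 24 + \frac{1}{5}\right) \left(-153\right) = - 6 \left(\frac{24}{5} + \frac{1}{5}\right) \left(-153\right) = \left(-6\right) 5 \left(-153\right) = \left(-30\right) \left(-153\right) = 4590$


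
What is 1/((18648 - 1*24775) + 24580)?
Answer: 1/18453 ≈ 5.4192e-5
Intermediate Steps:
1/((18648 - 1*24775) + 24580) = 1/((18648 - 24775) + 24580) = 1/(-6127 + 24580) = 1/18453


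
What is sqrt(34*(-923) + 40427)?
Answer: 3*sqrt(1005) ≈ 95.105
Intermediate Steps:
sqrt(34*(-923) + 40427) = sqrt(-31382 + 40427) = sqrt(9045) = 3*sqrt(1005)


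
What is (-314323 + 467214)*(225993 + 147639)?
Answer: 57124970112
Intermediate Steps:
(-314323 + 467214)*(225993 + 147639) = 152891*373632 = 57124970112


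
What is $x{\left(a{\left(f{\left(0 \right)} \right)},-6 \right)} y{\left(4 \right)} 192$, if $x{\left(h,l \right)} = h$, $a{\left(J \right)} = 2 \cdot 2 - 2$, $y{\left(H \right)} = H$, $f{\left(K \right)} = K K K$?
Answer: $1536$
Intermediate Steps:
$f{\left(K \right)} = K^{3}$ ($f{\left(K \right)} = K^{2} K = K^{3}$)
$a{\left(J \right)} = 2$ ($a{\left(J \right)} = 4 - 2 = 2$)
$x{\left(a{\left(f{\left(0 \right)} \right)},-6 \right)} y{\left(4 \right)} 192 = 2 \cdot 4 \cdot 192 = 8 \cdot 192 = 1536$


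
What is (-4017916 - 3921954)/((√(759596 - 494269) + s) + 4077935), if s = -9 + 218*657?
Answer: -33515398130240/17818123941777 + 7939870*√265327/17818123941777 ≈ -1.8807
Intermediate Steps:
s = 143217 (s = -9 + 143226 = 143217)
(-4017916 - 3921954)/((√(759596 - 494269) + s) + 4077935) = (-4017916 - 3921954)/((√(759596 - 494269) + 143217) + 4077935) = -7939870/((√265327 + 143217) + 4077935) = -7939870/((143217 + √265327) + 4077935) = -7939870/(4221152 + √265327)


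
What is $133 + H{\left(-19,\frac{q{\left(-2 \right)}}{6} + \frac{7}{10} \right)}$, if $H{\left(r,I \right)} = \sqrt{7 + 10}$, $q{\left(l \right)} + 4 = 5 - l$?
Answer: $133 + \sqrt{17} \approx 137.12$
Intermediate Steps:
$q{\left(l \right)} = 1 - l$ ($q{\left(l \right)} = -4 - \left(-5 + l\right) = 1 - l$)
$H{\left(r,I \right)} = \sqrt{17}$
$133 + H{\left(-19,\frac{q{\left(-2 \right)}}{6} + \frac{7}{10} \right)} = 133 + \sqrt{17}$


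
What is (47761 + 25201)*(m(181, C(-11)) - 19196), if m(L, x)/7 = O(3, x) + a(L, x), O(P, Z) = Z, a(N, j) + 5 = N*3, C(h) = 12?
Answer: -1119674852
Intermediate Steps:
a(N, j) = -5 + 3*N (a(N, j) = -5 + N*3 = -5 + 3*N)
m(L, x) = -35 + 7*x + 21*L (m(L, x) = 7*(x + (-5 + 3*L)) = 7*(-5 + x + 3*L) = -35 + 7*x + 21*L)
(47761 + 25201)*(m(181, C(-11)) - 19196) = (47761 + 25201)*((-35 + 7*12 + 21*181) - 19196) = 72962*((-35 + 84 + 3801) - 19196) = 72962*(3850 - 19196) = 72962*(-15346) = -1119674852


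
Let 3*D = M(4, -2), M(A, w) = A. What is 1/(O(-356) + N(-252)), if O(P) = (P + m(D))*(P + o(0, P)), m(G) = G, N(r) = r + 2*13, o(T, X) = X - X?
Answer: 3/378106 ≈ 7.9343e-6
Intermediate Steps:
D = 4/3 (D = (⅓)*4 = 4/3 ≈ 1.3333)
o(T, X) = 0
N(r) = 26 + r (N(r) = r + 26 = 26 + r)
O(P) = P*(4/3 + P) (O(P) = (P + 4/3)*(P + 0) = (4/3 + P)*P = P*(4/3 + P))
1/(O(-356) + N(-252)) = 1/((⅓)*(-356)*(4 + 3*(-356)) + (26 - 252)) = 1/((⅓)*(-356)*(4 - 1068) - 226) = 1/((⅓)*(-356)*(-1064) - 226) = 1/(378784/3 - 226) = 1/(378106/3) = 3/378106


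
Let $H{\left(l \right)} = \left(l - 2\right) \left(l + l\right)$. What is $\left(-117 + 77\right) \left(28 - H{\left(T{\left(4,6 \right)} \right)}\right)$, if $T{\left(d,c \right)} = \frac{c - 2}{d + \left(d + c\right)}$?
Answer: $- \frac{56800}{49} \approx -1159.2$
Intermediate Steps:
$T{\left(d,c \right)} = \frac{-2 + c}{c + 2 d}$ ($T{\left(d,c \right)} = \frac{-2 + c}{d + \left(c + d\right)} = \frac{-2 + c}{c + 2 d}$)
$H{\left(l \right)} = 2 l \left(-2 + l\right)$ ($H{\left(l \right)} = \left(-2 + l\right) 2 l = 2 l \left(-2 + l\right)$)
$\left(-117 + 77\right) \left(28 - H{\left(T{\left(4,6 \right)} \right)}\right) = \left(-117 + 77\right) \left(28 - 2 \frac{-2 + 6}{6 + 2 \cdot 4} \left(-2 + \frac{-2 + 6}{6 + 2 \cdot 4}\right)\right) = - 40 \left(28 - 2 \frac{1}{6 + 8} \cdot 4 \left(-2 + \frac{1}{6 + 8} \cdot 4\right)\right) = - 40 \left(28 - 2 \cdot \frac{1}{14} \cdot 4 \left(-2 + \frac{1}{14} \cdot 4\right)\right) = - 40 \left(28 - 2 \cdot \frac{2}{7} \left(-2 + \frac{2}{7}\right)\right) = - 40 \left(28 - 2 \cdot \frac{2}{7} \left(- \frac{12}{7}\right)\right) = - 40 \left(28 - - \frac{48}{49}\right) = - 40 \left(28 + \frac{48}{49}\right) = \left(-40\right) \frac{1420}{49} = - \frac{56800}{49}$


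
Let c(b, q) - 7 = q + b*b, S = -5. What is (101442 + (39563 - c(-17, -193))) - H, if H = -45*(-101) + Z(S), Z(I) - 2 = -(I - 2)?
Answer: 136348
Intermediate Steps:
c(b, q) = 7 + q + b**2 (c(b, q) = 7 + (q + b*b) = 7 + (q + b**2) = 7 + q + b**2)
Z(I) = 4 - I (Z(I) = 2 - (I - 2) = 2 - (-2 + I) = 2 + (2 - I) = 4 - I)
H = 4554 (H = -45*(-101) + (4 - 1*(-5)) = 4545 + (4 + 5) = 4545 + 9 = 4554)
(101442 + (39563 - c(-17, -193))) - H = (101442 + (39563 - (7 - 193 + (-17)**2))) - 1*4554 = (101442 + (39563 - (7 - 193 + 289))) - 4554 = (101442 + (39563 - 1*103)) - 4554 = (101442 + (39563 - 103)) - 4554 = (101442 + 39460) - 4554 = 140902 - 4554 = 136348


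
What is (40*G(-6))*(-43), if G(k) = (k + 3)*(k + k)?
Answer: -61920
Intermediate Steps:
G(k) = 2*k*(3 + k) (G(k) = (3 + k)*(2*k) = 2*k*(3 + k))
(40*G(-6))*(-43) = (40*(2*(-6)*(3 - 6)))*(-43) = (40*(2*(-6)*(-3)))*(-43) = (40*36)*(-43) = 1440*(-43) = -61920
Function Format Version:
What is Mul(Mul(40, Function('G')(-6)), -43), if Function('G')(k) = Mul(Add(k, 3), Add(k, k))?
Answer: -61920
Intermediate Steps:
Function('G')(k) = Mul(2, k, Add(3, k)) (Function('G')(k) = Mul(Add(3, k), Mul(2, k)) = Mul(2, k, Add(3, k)))
Mul(Mul(40, Function('G')(-6)), -43) = Mul(Mul(40, Mul(2, -6, Add(3, -6))), -43) = Mul(Mul(40, Mul(2, -6, -3)), -43) = Mul(Mul(40, 36), -43) = Mul(1440, -43) = -61920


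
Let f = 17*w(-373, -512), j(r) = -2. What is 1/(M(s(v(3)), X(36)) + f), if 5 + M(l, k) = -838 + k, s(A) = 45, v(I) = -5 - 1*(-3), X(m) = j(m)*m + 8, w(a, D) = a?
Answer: -1/7248 ≈ -0.00013797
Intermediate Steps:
X(m) = 8 - 2*m (X(m) = -2*m + 8 = 8 - 2*m)
v(I) = -2 (v(I) = -5 + 3 = -2)
f = -6341 (f = 17*(-373) = -6341)
M(l, k) = -843 + k (M(l, k) = -5 + (-838 + k) = -843 + k)
1/(M(s(v(3)), X(36)) + f) = 1/((-843 + (8 - 2*36)) - 6341) = 1/((-843 + (8 - 72)) - 6341) = 1/((-843 - 64) - 6341) = 1/(-907 - 6341) = 1/(-7248) = -1/7248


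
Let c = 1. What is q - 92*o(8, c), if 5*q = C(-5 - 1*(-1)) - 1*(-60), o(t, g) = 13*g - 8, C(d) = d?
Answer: -2244/5 ≈ -448.80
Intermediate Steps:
o(t, g) = -8 + 13*g
q = 56/5 (q = ((-5 - 1*(-1)) - 1*(-60))/5 = ((-5 + 1) + 60)/5 = (-4 + 60)/5 = (1/5)*56 = 56/5 ≈ 11.200)
q - 92*o(8, c) = 56/5 - 92*(-8 + 13*1) = 56/5 - 92*(-8 + 13) = 56/5 - 92*5 = 56/5 - 460 = -2244/5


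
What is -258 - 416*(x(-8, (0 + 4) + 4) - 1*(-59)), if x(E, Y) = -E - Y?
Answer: -24802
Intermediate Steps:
-258 - 416*(x(-8, (0 + 4) + 4) - 1*(-59)) = -258 - 416*((-1*(-8) - ((0 + 4) + 4)) - 1*(-59)) = -258 - 416*((8 - (4 + 4)) + 59) = -258 - 416*((8 - 1*8) + 59) = -258 - 416*((8 - 8) + 59) = -258 - 416*(0 + 59) = -258 - 416*59 = -258 - 24544 = -24802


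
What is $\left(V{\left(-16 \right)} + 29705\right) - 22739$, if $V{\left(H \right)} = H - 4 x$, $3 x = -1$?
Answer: $\frac{20854}{3} \approx 6951.3$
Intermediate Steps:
$x = - \frac{1}{3}$ ($x = \frac{1}{3} \left(-1\right) = - \frac{1}{3} \approx -0.33333$)
$V{\left(H \right)} = \frac{4}{3} + H$ ($V{\left(H \right)} = H - - \frac{4}{3} = H + \frac{4}{3} = \frac{4}{3} + H$)
$\left(V{\left(-16 \right)} + 29705\right) - 22739 = \left(\left(\frac{4}{3} - 16\right) + 29705\right) - 22739 = \left(- \frac{44}{3} + 29705\right) - 22739 = \frac{89071}{3} - 22739 = \frac{20854}{3}$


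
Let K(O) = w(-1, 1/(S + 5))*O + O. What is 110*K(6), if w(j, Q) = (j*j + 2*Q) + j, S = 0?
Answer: 924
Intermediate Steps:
w(j, Q) = j + j**2 + 2*Q (w(j, Q) = (j**2 + 2*Q) + j = j + j**2 + 2*Q)
K(O) = 7*O/5 (K(O) = (-1 + (-1)**2 + 2/(0 + 5))*O + O = (-1 + 1 + 2/5)*O + O = 2*O/5 + O = 7*O/5)
110*K(6) = 110*((7/5)*6) = 110*(42/5) = 924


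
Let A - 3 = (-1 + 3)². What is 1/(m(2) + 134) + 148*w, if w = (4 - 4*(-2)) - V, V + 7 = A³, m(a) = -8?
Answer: -6041951/126 ≈ -47952.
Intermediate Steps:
A = 7 (A = 3 + (-1 + 3)² = 3 + 2² = 3 + 4 = 7)
V = 336 (V = -7 + 7³ = -7 + 343 = 336)
w = -324 (w = (4 - 4*(-2)) - 1*336 = (4 + 8) - 336 = 12 - 336 = -324)
1/(m(2) + 134) + 148*w = 1/(-8 + 134) + 148*(-324) = 1/126 - 47952 = -6041951/126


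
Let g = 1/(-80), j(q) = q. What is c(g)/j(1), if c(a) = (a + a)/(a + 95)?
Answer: -2/7599 ≈ -0.00026319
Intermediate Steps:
g = -1/80 ≈ -0.012500
c(a) = 2*a/(95 + a) (c(a) = (2*a)/(95 + a) = 2*a/(95 + a))
c(g)/j(1) = (2*(-1/80)/(95 - 1/80))/1 = (2*(-1/80)/(7599/80))*1 = (2*(-1/80)*(80/7599))*1 = -2/7599*1 = -2/7599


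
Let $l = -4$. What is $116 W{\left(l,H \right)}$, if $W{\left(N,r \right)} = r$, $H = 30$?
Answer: $3480$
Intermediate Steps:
$116 W{\left(l,H \right)} = 116 \cdot 30 = 3480$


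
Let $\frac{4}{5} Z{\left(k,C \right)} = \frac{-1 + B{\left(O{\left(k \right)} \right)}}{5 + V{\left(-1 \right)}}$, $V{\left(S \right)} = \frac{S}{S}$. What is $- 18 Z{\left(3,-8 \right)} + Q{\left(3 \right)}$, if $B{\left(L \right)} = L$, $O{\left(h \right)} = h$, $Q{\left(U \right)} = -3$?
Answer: $- \frac{21}{2} \approx -10.5$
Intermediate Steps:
$V{\left(S \right)} = 1$
$Z{\left(k,C \right)} = - \frac{5}{24} + \frac{5 k}{24}$ ($Z{\left(k,C \right)} = \frac{5 \frac{-1 + k}{5 + 1}}{4} = \frac{5 \frac{-1 + k}{6}}{4} = \frac{5 \left(-1 + k\right) \frac{1}{6}}{4} = \frac{5 \left(- \frac{1}{6} + \frac{k}{6}\right)}{4} = - \frac{5}{24} + \frac{5 k}{24}$)
$- 18 Z{\left(3,-8 \right)} + Q{\left(3 \right)} = - 18 \left(- \frac{5}{24} + \frac{5}{24} \cdot 3\right) - 3 = - 18 \left(- \frac{5}{24} + \frac{5}{8}\right) - 3 = \left(-18\right) \frac{5}{12} - 3 = - \frac{15}{2} - 3 = - \frac{21}{2}$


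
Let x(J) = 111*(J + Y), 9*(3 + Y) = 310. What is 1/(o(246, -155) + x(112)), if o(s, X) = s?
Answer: 3/48505 ≈ 6.1849e-5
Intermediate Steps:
Y = 283/9 (Y = -3 + (⅑)*310 = -3 + 310/9 = 283/9 ≈ 31.444)
x(J) = 10471/3 + 111*J (x(J) = 111*(J + 283/9) = 111*(283/9 + J) = 10471/3 + 111*J)
1/(o(246, -155) + x(112)) = 1/(246 + (10471/3 + 111*112)) = 1/(246 + (10471/3 + 12432)) = 1/(246 + 47767/3) = 1/(48505/3) = 3/48505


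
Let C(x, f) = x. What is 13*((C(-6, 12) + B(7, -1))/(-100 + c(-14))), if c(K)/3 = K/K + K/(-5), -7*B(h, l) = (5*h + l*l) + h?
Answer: 5525/3101 ≈ 1.7817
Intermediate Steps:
B(h, l) = -6*h/7 - l**2/7 (B(h, l) = -((5*h + l*l) + h)/7 = -((5*h + l**2) + h)/7 = -((l**2 + 5*h) + h)/7 = -(l**2 + 6*h)/7 = -6*h/7 - l**2/7)
c(K) = 3 - 3*K/5 (c(K) = 3*(K/K + K/(-5)) = 3*(1 + K*(-1/5)) = 3*(1 - K/5) = 3 - 3*K/5)
13*((C(-6, 12) + B(7, -1))/(-100 + c(-14))) = 13*((-6 + (-6/7*7 - 1/7*(-1)**2))/(-100 + (3 - 3/5*(-14)))) = 13*((-6 + (-6 - 1/7*1))/(-100 + (3 + 42/5))) = 13*((-6 + (-6 - 1/7))/(-100 + 57/5)) = 13*((-6 - 43/7)/(-443/5)) = 13*(-85/7*(-5/443)) = 13*(425/3101) = 5525/3101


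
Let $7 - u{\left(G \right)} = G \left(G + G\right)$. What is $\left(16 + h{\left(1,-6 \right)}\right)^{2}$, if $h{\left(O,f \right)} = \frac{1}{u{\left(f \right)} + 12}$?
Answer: $\frac{717409}{2809} \approx 255.4$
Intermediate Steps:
$u{\left(G \right)} = 7 - 2 G^{2}$ ($u{\left(G \right)} = 7 - G \left(G + G\right) = 7 - G 2 G = 7 - 2 G^{2}$)
$h{\left(O,f \right)} = \frac{1}{19 - 2 f^{2}}$ ($h{\left(O,f \right)} = \frac{1}{\left(7 - 2 f^{2}\right) + 12} = \frac{1}{19 - 2 f^{2}}$)
$\left(16 + h{\left(1,-6 \right)}\right)^{2} = \left(16 - \frac{1}{-19 + 2 \left(-6\right)^{2}}\right)^{2} = \left(16 - \frac{1}{-19 + 2 \cdot 36}\right)^{2} = \left(16 - \frac{1}{-19 + 72}\right)^{2} = \left(16 - \frac{1}{53}\right)^{2} = \left(\frac{847}{53}\right)^{2} = \frac{717409}{2809}$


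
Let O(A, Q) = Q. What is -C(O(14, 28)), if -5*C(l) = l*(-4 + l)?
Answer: 672/5 ≈ 134.40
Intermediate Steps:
C(l) = -l*(-4 + l)/5
-C(O(14, 28)) = -28*(4 - 1*28)/5 = -28*(4 - 28)/5 = -28*(-24)/5 = -1*(-672/5) = 672/5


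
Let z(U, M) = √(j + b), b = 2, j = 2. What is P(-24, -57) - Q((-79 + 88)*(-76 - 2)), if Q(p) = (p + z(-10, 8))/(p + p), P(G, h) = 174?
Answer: 60899/351 ≈ 173.50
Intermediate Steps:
z(U, M) = 2 (z(U, M) = √(2 + 2) = √4 = 2)
Q(p) = (2 + p)/(2*p) (Q(p) = (p + 2)/(p + p) = (2 + p)/((2*p)) = (2 + p)*(1/(2*p)) = (2 + p)/(2*p))
P(-24, -57) - Q((-79 + 88)*(-76 - 2)) = 174 - (2 + (-79 + 88)*(-76 - 2))/(2*((-79 + 88)*(-76 - 2))) = 174 - (2 + 9*(-78))/(2*(9*(-78))) = 174 - (2 - 702)/(2*(-702)) = 174 - (-1)*(-700)/(2*702) = 174 - 1*175/351 = 174 - 175/351 = 60899/351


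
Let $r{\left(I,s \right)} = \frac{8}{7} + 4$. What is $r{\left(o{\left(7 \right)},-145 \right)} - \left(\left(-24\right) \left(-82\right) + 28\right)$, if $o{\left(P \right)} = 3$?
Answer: $- \frac{13936}{7} \approx -1990.9$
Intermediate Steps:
$r{\left(I,s \right)} = \frac{36}{7}$ ($r{\left(I,s \right)} = 8 \cdot \frac{1}{7} + 4 = \frac{8}{7} + 4 = \frac{36}{7}$)
$r{\left(o{\left(7 \right)},-145 \right)} - \left(\left(-24\right) \left(-82\right) + 28\right) = \frac{36}{7} - \left(\left(-24\right) \left(-82\right) + 28\right) = \frac{36}{7} - \left(1968 + 28\right) = \frac{36}{7} - 1996 = - \frac{13936}{7}$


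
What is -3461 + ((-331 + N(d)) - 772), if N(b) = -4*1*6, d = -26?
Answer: -4588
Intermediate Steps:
N(b) = -24 (N(b) = -4*6 = -24)
-3461 + ((-331 + N(d)) - 772) = -3461 + ((-331 - 24) - 772) = -3461 + (-355 - 772) = -3461 - 1127 = -4588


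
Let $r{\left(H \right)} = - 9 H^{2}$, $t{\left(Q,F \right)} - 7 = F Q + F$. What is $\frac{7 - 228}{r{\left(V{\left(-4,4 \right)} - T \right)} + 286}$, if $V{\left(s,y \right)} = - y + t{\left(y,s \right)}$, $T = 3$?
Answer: $\frac{221}{3314} \approx 0.066687$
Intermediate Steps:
$t{\left(Q,F \right)} = 7 + F + F Q$ ($t{\left(Q,F \right)} = 7 + \left(F Q + F\right) = 7 + \left(F + F Q\right) = 7 + F + F Q$)
$V{\left(s,y \right)} = 7 + s - y + s y$ ($V{\left(s,y \right)} = - y + \left(7 + s + s y\right) = 7 + s - y + s y$)
$\frac{7 - 228}{r{\left(V{\left(-4,4 \right)} - T \right)} + 286} = \frac{7 - 228}{- 9 \left(\left(7 - 4 - 4 - 16\right) - 3\right)^{2} + 286} = - \frac{221}{- 9 \left(\left(7 - 4 - 4 - 16\right) - 3\right)^{2} + 286} = - \frac{221}{- 9 \left(-17 - 3\right)^{2} + 286} = - \frac{221}{- 9 \left(-20\right)^{2} + 286} = - \frac{221}{\left(-9\right) 400 + 286} = - \frac{221}{-3600 + 286} = - \frac{221}{-3314} = \left(-221\right) \left(- \frac{1}{3314}\right) = \frac{221}{3314}$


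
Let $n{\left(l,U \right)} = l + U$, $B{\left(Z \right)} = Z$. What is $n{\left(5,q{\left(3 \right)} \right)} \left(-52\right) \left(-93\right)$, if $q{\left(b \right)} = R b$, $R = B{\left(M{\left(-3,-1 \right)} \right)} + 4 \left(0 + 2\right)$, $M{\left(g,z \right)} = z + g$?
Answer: $82212$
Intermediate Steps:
$M{\left(g,z \right)} = g + z$
$R = 4$ ($R = \left(-3 - 1\right) + 4 \left(0 + 2\right) = -4 + 4 \cdot 2 = -4 + 8 = 4$)
$q{\left(b \right)} = 4 b$
$n{\left(l,U \right)} = U + l$
$n{\left(5,q{\left(3 \right)} \right)} \left(-52\right) \left(-93\right) = \left(4 \cdot 3 + 5\right) \left(-52\right) \left(-93\right) = \left(12 + 5\right) \left(-52\right) \left(-93\right) = 17 \left(-52\right) \left(-93\right) = \left(-884\right) \left(-93\right) = 82212$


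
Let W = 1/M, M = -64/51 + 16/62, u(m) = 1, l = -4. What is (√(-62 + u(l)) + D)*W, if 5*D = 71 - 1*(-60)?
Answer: -207111/7880 - 1581*I*√61/1576 ≈ -26.283 - 7.835*I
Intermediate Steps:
D = 131/5 (D = (71 - 1*(-60))/5 = (71 + 60)/5 = (⅕)*131 = 131/5 ≈ 26.200)
M = -1576/1581 (M = -64*1/51 + 16*(1/62) = -64/51 + 8/31 = -1576/1581 ≈ -0.99684)
W = -1581/1576 (W = 1/(-1576/1581) = -1581/1576 ≈ -1.0032)
(√(-62 + u(l)) + D)*W = (√(-62 + 1) + 131/5)*(-1581/1576) = (√(-61) + 131/5)*(-1581/1576) = (I*√61 + 131/5)*(-1581/1576) = (131/5 + I*√61)*(-1581/1576) = -207111/7880 - 1581*I*√61/1576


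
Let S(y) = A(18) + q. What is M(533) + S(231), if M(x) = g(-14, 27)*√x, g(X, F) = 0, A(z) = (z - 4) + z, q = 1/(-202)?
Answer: 6463/202 ≈ 31.995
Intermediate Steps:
q = -1/202 ≈ -0.0049505
A(z) = -4 + 2*z (A(z) = (-4 + z) + z = -4 + 2*z)
M(x) = 0 (M(x) = 0*√x = 0)
S(y) = 6463/202 (S(y) = (-4 + 2*18) - 1/202 = (-4 + 36) - 1/202 = 32 - 1/202 = 6463/202)
M(533) + S(231) = 0 + 6463/202 = 6463/202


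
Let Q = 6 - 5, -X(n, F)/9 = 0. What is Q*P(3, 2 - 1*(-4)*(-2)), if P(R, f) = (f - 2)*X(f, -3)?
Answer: 0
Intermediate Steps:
X(n, F) = 0 (X(n, F) = -9*0 = 0)
P(R, f) = 0 (P(R, f) = (f - 2)*0 = (-2 + f)*0 = 0)
Q = 1
Q*P(3, 2 - 1*(-4)*(-2)) = 1*0 = 0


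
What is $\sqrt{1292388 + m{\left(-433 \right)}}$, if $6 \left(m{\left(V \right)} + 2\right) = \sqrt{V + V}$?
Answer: $\frac{\sqrt{46525896 + 6 i \sqrt{866}}}{6} \approx 1136.8 + 0.0021572 i$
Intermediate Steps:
$m{\left(V \right)} = -2 + \frac{\sqrt{2} \sqrt{V}}{6}$ ($m{\left(V \right)} = -2 + \frac{\sqrt{V + V}}{6} = -2 + \frac{\sqrt{2 V}}{6} = -2 + \frac{\sqrt{2} \sqrt{V}}{6}$)
$\sqrt{1292388 + m{\left(-433 \right)}} = \sqrt{1292388 - \left(2 - \frac{\sqrt{2} \sqrt{-433}}{6}\right)} = \sqrt{1292388 - \left(2 - \frac{\sqrt{2} i \sqrt{433}}{6}\right)} = \sqrt{1292388 - \left(2 - \frac{i \sqrt{866}}{6}\right)} = \sqrt{1292386 + \frac{i \sqrt{866}}{6}}$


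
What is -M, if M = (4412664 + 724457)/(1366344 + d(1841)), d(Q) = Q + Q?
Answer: -5137121/1370026 ≈ -3.7497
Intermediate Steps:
d(Q) = 2*Q
M = 5137121/1370026 (M = (4412664 + 724457)/(1366344 + 2*1841) = 5137121/(1366344 + 3682) = 5137121/1370026 ≈ 3.7497)
-M = -1*5137121/1370026 = -5137121/1370026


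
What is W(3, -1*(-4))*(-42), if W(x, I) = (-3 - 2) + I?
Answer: 42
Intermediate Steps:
W(x, I) = -5 + I
W(3, -1*(-4))*(-42) = (-5 - 1*(-4))*(-42) = (-5 + 4)*(-42) = -1*(-42) = 42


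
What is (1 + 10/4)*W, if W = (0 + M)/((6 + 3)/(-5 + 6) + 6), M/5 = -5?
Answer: -35/6 ≈ -5.8333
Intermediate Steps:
M = -25 (M = 5*(-5) = -25)
W = -5/3 (W = (0 - 25)/((6 + 3)/(-5 + 6) + 6) = -25/(9/1 + 6) = -25/(9*1 + 6) = -25/(9 + 6) = -25/15 = -25*1/15 = -5/3 ≈ -1.6667)
(1 + 10/4)*W = (1 + 10/4)*(-5/3) = (1 + 10*(¼))*(-5/3) = (1 + 5/2)*(-5/3) = (7/2)*(-5/3) = -35/6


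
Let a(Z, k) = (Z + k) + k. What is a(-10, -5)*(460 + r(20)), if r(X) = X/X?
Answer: -9220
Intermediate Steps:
a(Z, k) = Z + 2*k
r(X) = 1
a(-10, -5)*(460 + r(20)) = (-10 + 2*(-5))*(460 + 1) = (-10 - 10)*461 = -20*461 = -9220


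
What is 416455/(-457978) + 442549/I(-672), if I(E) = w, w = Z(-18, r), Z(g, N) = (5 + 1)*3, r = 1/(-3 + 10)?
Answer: 50667552433/2060901 ≈ 24585.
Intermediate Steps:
r = ⅐ (r = 1/7 = ⅐ ≈ 0.14286)
Z(g, N) = 18 (Z(g, N) = 6*3 = 18)
w = 18
I(E) = 18
416455/(-457978) + 442549/I(-672) = 416455/(-457978) + 442549/18 = 416455*(-1/457978) + 442549*(1/18) = -416455/457978 + 442549/18 = 50667552433/2060901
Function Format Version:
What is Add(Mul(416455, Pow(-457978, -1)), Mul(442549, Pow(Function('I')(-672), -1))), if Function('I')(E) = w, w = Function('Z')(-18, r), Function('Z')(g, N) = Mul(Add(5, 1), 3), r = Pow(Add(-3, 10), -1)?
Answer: Rational(50667552433, 2060901) ≈ 24585.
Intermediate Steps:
r = Rational(1, 7) (r = Pow(7, -1) = Rational(1, 7) ≈ 0.14286)
Function('Z')(g, N) = 18 (Function('Z')(g, N) = Mul(6, 3) = 18)
w = 18
Function('I')(E) = 18
Add(Mul(416455, Pow(-457978, -1)), Mul(442549, Pow(Function('I')(-672), -1))) = Add(Mul(416455, Pow(-457978, -1)), Mul(442549, Pow(18, -1))) = Add(Mul(416455, Rational(-1, 457978)), Mul(442549, Rational(1, 18))) = Add(Rational(-416455, 457978), Rational(442549, 18)) = Rational(50667552433, 2060901)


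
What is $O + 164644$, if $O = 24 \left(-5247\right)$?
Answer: $38716$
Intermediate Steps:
$O = -125928$
$O + 164644 = -125928 + 164644 = 38716$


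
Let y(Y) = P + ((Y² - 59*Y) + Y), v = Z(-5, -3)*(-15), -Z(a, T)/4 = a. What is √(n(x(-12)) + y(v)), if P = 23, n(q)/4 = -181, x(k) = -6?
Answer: √106699 ≈ 326.65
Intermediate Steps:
Z(a, T) = -4*a
n(q) = -724 (n(q) = 4*(-181) = -724)
v = -300 (v = -4*(-5)*(-15) = 20*(-15) = -300)
y(Y) = 23 + Y² - 58*Y (y(Y) = 23 + ((Y² - 59*Y) + Y) = 23 + (Y² - 58*Y) = 23 + Y² - 58*Y)
√(n(x(-12)) + y(v)) = √(-724 + (23 + (-300)² - 58*(-300))) = √(-724 + (23 + 90000 + 17400)) = √(-724 + 107423) = √106699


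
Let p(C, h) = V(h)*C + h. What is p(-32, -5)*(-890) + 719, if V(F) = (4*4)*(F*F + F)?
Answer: 9118769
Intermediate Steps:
V(F) = 16*F + 16*F**2 (V(F) = 16*(F**2 + F) = 16*(F + F**2) = 16*F + 16*F**2)
p(C, h) = h + 16*C*h*(1 + h) (p(C, h) = (16*h*(1 + h))*C + h = 16*C*h*(1 + h) + h = h + 16*C*h*(1 + h))
p(-32, -5)*(-890) + 719 = -5*(1 + 16*(-32)*(1 - 5))*(-890) + 719 = -5*(1 + 16*(-32)*(-4))*(-890) + 719 = -5*(1 + 2048)*(-890) + 719 = -5*2049*(-890) + 719 = -10245*(-890) + 719 = 9118050 + 719 = 9118769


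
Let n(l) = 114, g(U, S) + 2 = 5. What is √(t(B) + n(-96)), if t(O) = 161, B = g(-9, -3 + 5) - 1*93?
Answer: 5*√11 ≈ 16.583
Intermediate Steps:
g(U, S) = 3 (g(U, S) = -2 + 5 = 3)
B = -90 (B = 3 - 1*93 = 3 - 93 = -90)
√(t(B) + n(-96)) = √(161 + 114) = √275 = 5*√11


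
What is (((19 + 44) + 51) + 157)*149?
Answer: 40379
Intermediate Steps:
(((19 + 44) + 51) + 157)*149 = ((63 + 51) + 157)*149 = (114 + 157)*149 = 271*149 = 40379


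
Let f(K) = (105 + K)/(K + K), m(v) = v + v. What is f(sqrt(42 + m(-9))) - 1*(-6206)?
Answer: 12413/2 + 35*sqrt(6)/8 ≈ 6217.2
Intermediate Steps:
m(v) = 2*v
f(K) = (105 + K)/(2*K) (f(K) = (105 + K)/((2*K)) = (105 + K)*(1/(2*K)) = (105 + K)/(2*K))
f(sqrt(42 + m(-9))) - 1*(-6206) = (105 + sqrt(42 + 2*(-9)))/(2*(sqrt(42 + 2*(-9)))) - 1*(-6206) = (105 + sqrt(42 - 18))/(2*(sqrt(42 - 18))) + 6206 = (105 + sqrt(24))/(2*(sqrt(24))) + 6206 = (105 + 2*sqrt(6))/(2*((2*sqrt(6)))) + 6206 = (sqrt(6)/12)*(105 + 2*sqrt(6))/2 + 6206 = sqrt(6)*(105 + 2*sqrt(6))/24 + 6206 = 6206 + sqrt(6)*(105 + 2*sqrt(6))/24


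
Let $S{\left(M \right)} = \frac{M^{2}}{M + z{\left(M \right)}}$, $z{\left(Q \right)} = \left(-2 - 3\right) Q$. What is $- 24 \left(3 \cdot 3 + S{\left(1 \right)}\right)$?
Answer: $-210$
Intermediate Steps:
$z{\left(Q \right)} = - 5 Q$
$S{\left(M \right)} = - \frac{M}{4}$ ($S{\left(M \right)} = \frac{M^{2}}{M - 5 M} = \frac{M^{2}}{\left(-4\right) M} = - \frac{1}{4 M} M^{2} = - \frac{M}{4}$)
$- 24 \left(3 \cdot 3 + S{\left(1 \right)}\right) = - 24 \left(3 \cdot 3 - \frac{1}{4}\right) = - 24 \left(9 - \frac{1}{4}\right) = \left(-24\right) \frac{35}{4} = -210$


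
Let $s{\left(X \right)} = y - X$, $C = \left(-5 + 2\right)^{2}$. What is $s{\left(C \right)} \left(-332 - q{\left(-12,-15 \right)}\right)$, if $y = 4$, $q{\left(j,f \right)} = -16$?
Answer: $1580$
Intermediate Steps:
$C = 9$ ($C = \left(-3\right)^{2} = 9$)
$s{\left(X \right)} = 4 - X$
$s{\left(C \right)} \left(-332 - q{\left(-12,-15 \right)}\right) = \left(4 - 9\right) \left(-332 - -16\right) = \left(4 - 9\right) \left(-332 + 16\right) = \left(-5\right) \left(-316\right) = 1580$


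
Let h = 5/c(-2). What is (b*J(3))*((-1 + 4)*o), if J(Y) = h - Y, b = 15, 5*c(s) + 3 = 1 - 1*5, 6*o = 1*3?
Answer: -1035/7 ≈ -147.86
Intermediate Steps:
o = ½ (o = (1*3)/6 = (⅙)*3 = ½ ≈ 0.50000)
c(s) = -7/5 (c(s) = -⅗ + (1 - 1*5)/5 = -⅗ + (1 - 5)/5 = -⅗ + (⅕)*(-4) = -⅗ - ⅘ = -7/5)
h = -25/7 (h = 5/(-7/5) = 5*(-5/7) = -25/7 ≈ -3.5714)
J(Y) = -25/7 - Y
(b*J(3))*((-1 + 4)*o) = (15*(-25/7 - 1*3))*((-1 + 4)*(½)) = (15*(-25/7 - 3))*(3*(½)) = (15*(-46/7))*(3/2) = -690/7*3/2 = -1035/7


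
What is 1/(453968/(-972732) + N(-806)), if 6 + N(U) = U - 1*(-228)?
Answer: -243183/142132364 ≈ -0.0017110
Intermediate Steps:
N(U) = 222 + U (N(U) = -6 + (U - 1*(-228)) = -6 + (U + 228) = -6 + (228 + U) = 222 + U)
1/(453968/(-972732) + N(-806)) = 1/(453968/(-972732) + (222 - 806)) = 1/(453968*(-1/972732) - 584) = 1/(-113492/243183 - 584) = 1/(-142132364/243183) = -243183/142132364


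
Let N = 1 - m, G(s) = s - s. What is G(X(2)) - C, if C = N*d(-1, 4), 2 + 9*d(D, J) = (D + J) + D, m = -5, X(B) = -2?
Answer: 0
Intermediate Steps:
G(s) = 0
d(D, J) = -2/9 + J/9 + 2*D/9 (d(D, J) = -2/9 + ((D + J) + D)/9 = -2/9 + (J + 2*D)/9 = -2/9 + (J/9 + 2*D/9) = -2/9 + J/9 + 2*D/9)
N = 6 (N = 1 - 1*(-5) = 1 + 5 = 6)
C = 0 (C = 6*(-2/9 + (1/9)*4 + (2/9)*(-1)) = 6*(-2/9 + 4/9 - 2/9) = 6*0 = 0)
G(X(2)) - C = 0 - 1*0 = 0 + 0 = 0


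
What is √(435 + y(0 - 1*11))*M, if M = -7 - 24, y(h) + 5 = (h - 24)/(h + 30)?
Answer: -31*√154565/19 ≈ -641.45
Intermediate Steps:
y(h) = -5 + (-24 + h)/(30 + h) (y(h) = -5 + (h - 24)/(h + 30) = -5 + (-24 + h)/(30 + h))
M = -31
√(435 + y(0 - 1*11))*M = √(435 + 2*(-87 - 2*(0 - 1*11))/(30 + (0 - 1*11)))*(-31) = √(435 + 2*(-87 - 2*(0 - 11))/(30 + (0 - 11)))*(-31) = √(435 + 2*(-87 - 2*(-11))/(30 - 11))*(-31) = √(435 + 2*(-87 + 22)/19)*(-31) = √(435 + 2*(1/19)*(-65))*(-31) = √(435 - 130/19)*(-31) = √(8135/19)*(-31) = (√154565/19)*(-31) = -31*√154565/19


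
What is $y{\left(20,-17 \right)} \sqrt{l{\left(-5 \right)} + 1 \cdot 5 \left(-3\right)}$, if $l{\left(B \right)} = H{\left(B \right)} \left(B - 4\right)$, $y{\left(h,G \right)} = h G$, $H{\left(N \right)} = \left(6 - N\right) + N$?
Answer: $- 340 i \sqrt{69} \approx - 2824.3 i$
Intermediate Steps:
$H{\left(N \right)} = 6$
$y{\left(h,G \right)} = G h$
$l{\left(B \right)} = -24 + 6 B$ ($l{\left(B \right)} = 6 \left(B - 4\right) = 6 \left(-4 + B\right) = -24 + 6 B$)
$y{\left(20,-17 \right)} \sqrt{l{\left(-5 \right)} + 1 \cdot 5 \left(-3\right)} = \left(-17\right) 20 \sqrt{\left(-24 + 6 \left(-5\right)\right) + 1 \cdot 5 \left(-3\right)} = - 340 \sqrt{\left(-24 - 30\right) + 5 \left(-3\right)} = - 340 \sqrt{-54 - 15} = - 340 \sqrt{-69} = - 340 i \sqrt{69}$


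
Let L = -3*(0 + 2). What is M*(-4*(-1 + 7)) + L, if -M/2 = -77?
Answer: -3702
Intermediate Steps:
M = 154 (M = -2*(-77) = 154)
L = -6 (L = -3*2 = -6)
M*(-4*(-1 + 7)) + L = 154*(-4*(-1 + 7)) - 6 = 154*(-4*6) - 6 = 154*(-24) - 6 = -3696 - 6 = -3702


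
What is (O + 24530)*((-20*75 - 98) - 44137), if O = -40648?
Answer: 737156730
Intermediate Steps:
(O + 24530)*((-20*75 - 98) - 44137) = (-40648 + 24530)*((-20*75 - 98) - 44137) = -16118*((-1500 - 98) - 44137) = -16118*(-1598 - 44137) = -16118*(-45735) = 737156730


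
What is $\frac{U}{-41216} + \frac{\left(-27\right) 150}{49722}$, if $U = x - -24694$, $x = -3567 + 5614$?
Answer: $- \frac{249423467}{341556992} \approx -0.73025$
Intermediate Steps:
$x = 2047$
$U = 26741$ ($U = 2047 - -24694 = 2047 + 24694 = 26741$)
$\frac{U}{-41216} + \frac{\left(-27\right) 150}{49722} = \frac{26741}{-41216} + \frac{\left(-27\right) 150}{49722} = 26741 \left(- \frac{1}{41216}\right) - \frac{675}{8287} = - \frac{26741}{41216} - \frac{675}{8287} = - \frac{249423467}{341556992}$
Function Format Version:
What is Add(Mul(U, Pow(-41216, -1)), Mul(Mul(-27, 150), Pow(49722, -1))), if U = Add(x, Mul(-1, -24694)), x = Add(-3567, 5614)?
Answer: Rational(-249423467, 341556992) ≈ -0.73025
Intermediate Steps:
x = 2047
U = 26741 (U = Add(2047, Mul(-1, -24694)) = Add(2047, 24694) = 26741)
Add(Mul(U, Pow(-41216, -1)), Mul(Mul(-27, 150), Pow(49722, -1))) = Add(Mul(26741, Pow(-41216, -1)), Mul(Mul(-27, 150), Pow(49722, -1))) = Add(Mul(26741, Rational(-1, 41216)), Mul(-4050, Rational(1, 49722))) = Add(Rational(-26741, 41216), Rational(-675, 8287)) = Rational(-249423467, 341556992)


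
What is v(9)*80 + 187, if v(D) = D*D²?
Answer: 58507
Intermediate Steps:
v(D) = D³
v(9)*80 + 187 = 9³*80 + 187 = 729*80 + 187 = 58320 + 187 = 58507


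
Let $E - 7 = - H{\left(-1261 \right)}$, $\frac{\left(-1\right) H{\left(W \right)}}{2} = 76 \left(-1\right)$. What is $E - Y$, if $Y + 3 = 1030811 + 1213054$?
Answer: $-2244007$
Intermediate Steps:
$H{\left(W \right)} = 152$ ($H{\left(W \right)} = - 2 \cdot 76 \left(-1\right) = \left(-2\right) \left(-76\right) = 152$)
$Y = 2243862$ ($Y = -3 + \left(1030811 + 1213054\right) = -3 + 2243865 = 2243862$)
$E = -145$ ($E = 7 - 152 = -145$)
$E - Y = -145 - 2243862 = -2244007$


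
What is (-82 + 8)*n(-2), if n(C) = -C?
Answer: -148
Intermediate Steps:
(-82 + 8)*n(-2) = (-82 + 8)*(-1*(-2)) = -74*2 = -148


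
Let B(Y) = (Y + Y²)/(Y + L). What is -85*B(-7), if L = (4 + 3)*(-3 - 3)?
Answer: 510/7 ≈ 72.857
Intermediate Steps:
L = -42 (L = 7*(-6) = -42)
B(Y) = (Y + Y²)/(-42 + Y) (B(Y) = (Y + Y²)/(Y - 42) = (Y + Y²)/(-42 + Y))
-85*B(-7) = -(-595)*(1 - 7)/(-42 - 7) = -(-595)*(-6)/(-49) = -(-595)*(-1)*(-6)/49 = -85*(-6/7) = 510/7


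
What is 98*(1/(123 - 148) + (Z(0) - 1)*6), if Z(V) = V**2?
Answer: -14798/25 ≈ -591.92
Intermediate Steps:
98*(1/(123 - 148) + (Z(0) - 1)*6) = 98*(1/(123 - 148) + (0**2 - 1)*6) = 98*(1/(-25) + (0 - 1)*6) = 98*(-1/25 - 1*6) = 98*(-1/25 - 6) = 98*(-151/25) = -14798/25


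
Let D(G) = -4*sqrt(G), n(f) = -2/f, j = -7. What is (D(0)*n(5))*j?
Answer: 0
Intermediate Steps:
(D(0)*n(5))*j = ((-4*sqrt(0))*(-2/5))*(-7) = ((-4*0)*(-2*1/5))*(-7) = (0*(-2/5))*(-7) = 0*(-7) = 0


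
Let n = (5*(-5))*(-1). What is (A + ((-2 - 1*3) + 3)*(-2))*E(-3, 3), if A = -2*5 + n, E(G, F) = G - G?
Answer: 0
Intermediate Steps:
E(G, F) = 0
n = 25 (n = -25*(-1) = 25)
A = 15 (A = -2*5 + 25 = -10 + 25 = 15)
(A + ((-2 - 1*3) + 3)*(-2))*E(-3, 3) = (15 + ((-2 - 1*3) + 3)*(-2))*0 = (15 + ((-2 - 3) + 3)*(-2))*0 = (15 + (-5 + 3)*(-2))*0 = (15 - 2*(-2))*0 = (15 + 4)*0 = 19*0 = 0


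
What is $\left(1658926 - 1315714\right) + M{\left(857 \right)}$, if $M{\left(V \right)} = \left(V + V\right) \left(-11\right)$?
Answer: $324358$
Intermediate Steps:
$M{\left(V \right)} = - 22 V$ ($M{\left(V \right)} = 2 V \left(-11\right) = - 22 V$)
$\left(1658926 - 1315714\right) + M{\left(857 \right)} = \left(1658926 - 1315714\right) - 18854 = 343212 - 18854 = 324358$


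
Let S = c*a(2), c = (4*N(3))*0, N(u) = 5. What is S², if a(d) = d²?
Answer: 0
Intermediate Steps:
c = 0 (c = (4*5)*0 = 20*0 = 0)
S = 0 (S = 0*2² = 0*4 = 0)
S² = 0² = 0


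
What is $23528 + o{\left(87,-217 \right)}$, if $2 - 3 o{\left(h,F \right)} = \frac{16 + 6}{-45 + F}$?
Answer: $\frac{3082259}{131} \approx 23529.0$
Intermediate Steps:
$o{\left(h,F \right)} = \frac{2}{3} - \frac{22}{3 \left(-45 + F\right)}$ ($o{\left(h,F \right)} = \frac{2}{3} - \frac{\left(16 + 6\right) \frac{1}{-45 + F}}{3} = \frac{2}{3} - \frac{22 \frac{1}{-45 + F}}{3} = \frac{2}{3} - \frac{22}{3 \left(-45 + F\right)}$)
$23528 + o{\left(87,-217 \right)} = 23528 + \frac{2 \left(-56 - 217\right)}{3 \left(-45 - 217\right)} = 23528 + \frac{2}{3} \frac{1}{-262} \left(-273\right) = 23528 + \frac{2}{3} \left(- \frac{1}{262}\right) \left(-273\right) = 23528 + \frac{91}{131} = \frac{3082259}{131}$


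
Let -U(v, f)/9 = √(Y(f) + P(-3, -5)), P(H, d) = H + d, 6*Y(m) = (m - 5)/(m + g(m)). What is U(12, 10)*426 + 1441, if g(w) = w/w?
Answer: 1441 - 639*I*√34518/11 ≈ 1441.0 - 10793.0*I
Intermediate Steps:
g(w) = 1
Y(m) = (-5 + m)/(6*(1 + m)) (Y(m) = ((m - 5)/(m + 1))/6 = ((-5 + m)/(1 + m))/6 = (-5 + m)/(6*(1 + m)))
U(v, f) = -9*√(-8 + (-5 + f)/(6*(1 + f))) (U(v, f) = -9*√((-5 + f)/(6*(1 + f)) + (-3 - 5)) = -9*√((-5 + f)/(6*(1 + f)) - 8) = -9*√(-8 + (-5 + f)/(6*(1 + f))))
U(12, 10)*426 + 1441 = -3*√6*√(-(53 + 47*10)/(1 + 10))/2*426 + 1441 = -3*√6*√(-1*(53 + 470)/11)/2*426 + 1441 = -3*√6*√(-1*1/11*523)/2*426 + 1441 = -3*√6*√(-523/11)/2*426 + 1441 = -3*√6*I*√5753/11/2*426 + 1441 = -3*I*√34518/22*426 + 1441 = -639*I*√34518/11 + 1441 = 1441 - 639*I*√34518/11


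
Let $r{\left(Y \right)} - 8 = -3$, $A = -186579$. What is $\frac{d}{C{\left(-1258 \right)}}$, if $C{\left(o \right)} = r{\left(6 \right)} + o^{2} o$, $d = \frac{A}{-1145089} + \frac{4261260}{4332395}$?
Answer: $- \frac{1137571175769}{1975327939758305631917} \approx -5.7589 \cdot 10^{-10}$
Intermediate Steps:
$r{\left(Y \right)} = 5$ ($r{\left(Y \right)} = 8 - 3 = 5$)
$d = \frac{1137571175769}{992195571631}$ ($d = - \frac{186579}{-1145089} + \frac{4261260}{4332395} = \left(-186579\right) \left(- \frac{1}{1145089}\right) + 4261260 \cdot \frac{1}{4332395} = \frac{186579}{1145089} + \frac{852252}{866479} = \frac{1137571175769}{992195571631} \approx 1.1465$)
$C{\left(o \right)} = 5 + o^{3}$ ($C{\left(o \right)} = 5 + o^{2} o = 5 + o^{3}$)
$\frac{d}{C{\left(-1258 \right)}} = \frac{1137571175769}{992195571631 \left(5 + \left(-1258\right)^{3}\right)} = \frac{1137571175769}{992195571631 \left(5 - 1990865512\right)} = \frac{1137571175769}{992195571631 \left(-1990865507\right)} = \frac{1137571175769}{992195571631} \left(- \frac{1}{1990865507}\right) = - \frac{1137571175769}{1975327939758305631917}$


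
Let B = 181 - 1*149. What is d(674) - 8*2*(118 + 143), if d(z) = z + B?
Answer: -3470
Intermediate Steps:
B = 32 (B = 181 - 149 = 32)
d(z) = 32 + z (d(z) = z + 32 = 32 + z)
d(674) - 8*2*(118 + 143) = (32 + 674) - 8*2*(118 + 143) = 706 - 16*261 = 706 - 1*4176 = 706 - 4176 = -3470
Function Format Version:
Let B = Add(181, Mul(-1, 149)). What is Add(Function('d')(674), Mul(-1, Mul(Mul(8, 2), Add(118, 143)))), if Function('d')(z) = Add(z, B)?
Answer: -3470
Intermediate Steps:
B = 32 (B = Add(181, -149) = 32)
Function('d')(z) = Add(32, z) (Function('d')(z) = Add(z, 32) = Add(32, z))
Add(Function('d')(674), Mul(-1, Mul(Mul(8, 2), Add(118, 143)))) = Add(Add(32, 674), Mul(-1, Mul(Mul(8, 2), Add(118, 143)))) = Add(706, Mul(-1, Mul(16, 261))) = Add(706, Mul(-1, 4176)) = Add(706, -4176) = -3470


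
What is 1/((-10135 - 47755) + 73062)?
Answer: 1/15172 ≈ 6.5911e-5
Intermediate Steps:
1/((-10135 - 47755) + 73062) = 1/(-57890 + 73062) = 1/15172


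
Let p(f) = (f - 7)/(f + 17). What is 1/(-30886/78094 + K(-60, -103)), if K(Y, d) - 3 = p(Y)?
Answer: 1679021/6989163 ≈ 0.24023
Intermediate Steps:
p(f) = (-7 + f)/(17 + f)
K(Y, d) = 3 + (-7 + Y)/(17 + Y)
1/(-30886/78094 + K(-60, -103)) = 1/(-30886/78094 + 4*(11 - 60)/(17 - 60)) = 1/(-30886*1/78094 + 4*(-49)/(-43)) = 1/(-15443/39047 + 4*(-1/43)*(-49)) = 1/(-15443/39047 + 196/43) = 1/(6989163/1679021) = 1679021/6989163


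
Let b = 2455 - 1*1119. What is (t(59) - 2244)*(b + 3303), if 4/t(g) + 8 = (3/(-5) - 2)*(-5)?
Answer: -52031024/5 ≈ -1.0406e+7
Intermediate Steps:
t(g) = ⅘ (t(g) = 4/(-8 + (3/(-5) - 2)*(-5)) = 4/(-8 + (3*(-⅕) - 2)*(-5)) = 4/(-8 + (-⅗ - 2)*(-5)) = 4/(-8 - 13/5*(-5)) = 4/(-8 + 13) = 4/5 = 4*(⅕) = ⅘)
b = 1336 (b = 2455 - 1119 = 1336)
(t(59) - 2244)*(b + 3303) = (⅘ - 2244)*(1336 + 3303) = -11216/5*4639 = -52031024/5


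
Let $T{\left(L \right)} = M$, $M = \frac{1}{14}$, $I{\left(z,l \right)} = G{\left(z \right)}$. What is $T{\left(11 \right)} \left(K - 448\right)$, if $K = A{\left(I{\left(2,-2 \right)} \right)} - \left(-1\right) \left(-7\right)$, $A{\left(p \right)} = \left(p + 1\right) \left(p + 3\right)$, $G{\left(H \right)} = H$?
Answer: $- \frac{220}{7} \approx -31.429$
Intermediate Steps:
$I{\left(z,l \right)} = z$
$M = \frac{1}{14} \approx 0.071429$
$T{\left(L \right)} = \frac{1}{14}$
$A{\left(p \right)} = \left(1 + p\right) \left(3 + p\right)$
$K = 8$ ($K = \left(3 + 2^{2} + 4 \cdot 2\right) - \left(-1\right) \left(-7\right) = \left(3 + 4 + 8\right) - 7 = 15 - 7 = 8$)
$T{\left(11 \right)} \left(K - 448\right) = \frac{8 - 448}{14} = \frac{1}{14} \left(-440\right) = - \frac{220}{7}$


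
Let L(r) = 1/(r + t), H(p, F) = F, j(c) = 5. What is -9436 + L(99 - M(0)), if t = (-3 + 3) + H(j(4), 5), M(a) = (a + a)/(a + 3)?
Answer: -981343/104 ≈ -9436.0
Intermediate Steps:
M(a) = 2*a/(3 + a) (M(a) = (2*a)/(3 + a) = 2*a/(3 + a))
t = 5 (t = (-3 + 3) + 5 = 0 + 5 = 5)
L(r) = 1/(5 + r) (L(r) = 1/(r + 5) = 1/(5 + r))
-9436 + L(99 - M(0)) = -9436 + 1/(5 + (99 - 2*0/(3 + 0))) = -9436 + 1/(5 + (99 - 2*0/3)) = -9436 + 1/(5 + (99 - 1*0)) = -9436 + 1/(5 + (99 + 0)) = -9436 + 1/(5 + 99) = -9436 + 1/104 = -981343/104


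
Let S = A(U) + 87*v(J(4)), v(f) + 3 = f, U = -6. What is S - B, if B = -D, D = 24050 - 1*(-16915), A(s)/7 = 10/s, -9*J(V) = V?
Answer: 121961/3 ≈ 40654.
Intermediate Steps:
J(V) = -V/9
v(f) = -3 + f
A(s) = 70/s (A(s) = 7*(10/s) = 70/s)
D = 40965 (D = 24050 + 16915 = 40965)
B = -40965 (B = -1*40965 = -40965)
S = -934/3 (S = 70/(-6) + 87*(-3 - ⅑*4) = 70*(-⅙) + 87*(-3 - 4/9) = -35/3 + 87*(-31/9) = -35/3 - 899/3 = -934/3 ≈ -311.33)
S - B = -934/3 - 1*(-40965) = -934/3 + 40965 = 121961/3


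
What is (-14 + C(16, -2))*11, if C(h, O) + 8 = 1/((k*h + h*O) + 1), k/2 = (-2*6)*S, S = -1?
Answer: -85415/353 ≈ -241.97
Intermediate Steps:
k = 24 (k = 2*(-2*6*(-1)) = 2*(-12*(-1)) = 2*12 = 24)
C(h, O) = -8 + 1/(1 + 24*h + O*h) (C(h, O) = -8 + 1/((24*h + h*O) + 1) = -8 + 1/((24*h + O*h) + 1) = -8 + 1/(1 + 24*h + O*h))
(-14 + C(16, -2))*11 = (-14 + (-7 - 192*16 - 8*(-2)*16)/(1 + 24*16 - 2*16))*11 = (-14 + (-7 - 3072 + 256)/(1 + 384 - 32))*11 = (-14 - 2823/353)*11 = -7765/353*11 = -85415/353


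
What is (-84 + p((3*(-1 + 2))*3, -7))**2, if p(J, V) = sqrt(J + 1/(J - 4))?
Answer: (420 - sqrt(230))**2/25 ≈ 6555.6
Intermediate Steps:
p(J, V) = sqrt(J + 1/(-4 + J))
(-84 + p((3*(-1 + 2))*3, -7))**2 = (-84 + sqrt((1 + ((3*(-1 + 2))*3)*(-4 + (3*(-1 + 2))*3))/(-4 + (3*(-1 + 2))*3)))**2 = (-84 + sqrt((1 + ((3*1)*3)*(-4 + (3*1)*3))/(-4 + (3*1)*3)))**2 = (-84 + sqrt((1 + (3*3)*(-4 + 3*3))/(-4 + 3*3)))**2 = (-84 + sqrt((1 + 9*(-4 + 9))/(-4 + 9)))**2 = (-84 + sqrt((1 + 9*5)/5))**2 = (-84 + sqrt((1 + 45)/5))**2 = (-84 + sqrt((1/5)*46))**2 = (-84 + sqrt(46/5))**2 = (-84 + sqrt(230)/5)**2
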